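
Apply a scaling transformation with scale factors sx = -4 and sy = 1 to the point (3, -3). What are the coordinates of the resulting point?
(-12, -3)

Scaling matrix:
[[-4, 0], [0, 1]]
Result: (3 × -4, -3 × 1) = (-12, -3)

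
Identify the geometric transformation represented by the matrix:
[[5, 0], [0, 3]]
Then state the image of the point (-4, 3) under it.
non-uniform scaling by (5, 3); image of (-4, 3) is (-20, 9)

This is diagonal with distinct entries, so it scales the x-axis by 5 and the y-axis by 3.
The matrix [[5, 0], [0, 3]] represents: non-uniform scaling by (5, 3).
Applying it to (-4, 3): [5·-4 + 0·3, 0·-4 + 3·3] = (-20, 9).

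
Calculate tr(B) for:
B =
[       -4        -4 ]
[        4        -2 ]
tr(B) = -4 - 2 = -6

The trace of a square matrix is the sum of its diagonal entries.
Diagonal entries of B: B[0][0] = -4, B[1][1] = -2.
tr(B) = -4 - 2 = -6.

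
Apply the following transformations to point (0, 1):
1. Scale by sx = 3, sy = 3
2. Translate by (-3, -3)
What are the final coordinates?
(-3, 0)

Step 1: Scale (0, 1) by (sx, sy) = (3, 3) → (0, 3)
Step 2: Translate by (-3, -3) → (-3, 0)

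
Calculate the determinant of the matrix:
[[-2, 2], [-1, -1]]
4

For a 2×2 matrix [[a, b], [c, d]], det = ad - bc
det = (-2)(-1) - (2)(-1) = 2 - -2 = 4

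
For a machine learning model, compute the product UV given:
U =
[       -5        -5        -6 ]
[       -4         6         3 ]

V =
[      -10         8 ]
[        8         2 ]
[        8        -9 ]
UV =
[      -38         4 ]
[      112       -47 ]

Matrix multiplication: (UV)[i][j] = sum over k of U[i][k] * V[k][j].
  (UV)[0][0] = (-5)*(-10) + (-5)*(8) + (-6)*(8) = -38
  (UV)[0][1] = (-5)*(8) + (-5)*(2) + (-6)*(-9) = 4
  (UV)[1][0] = (-4)*(-10) + (6)*(8) + (3)*(8) = 112
  (UV)[1][1] = (-4)*(8) + (6)*(2) + (3)*(-9) = -47
UV =
[      -38         4 ]
[      112       -47 ]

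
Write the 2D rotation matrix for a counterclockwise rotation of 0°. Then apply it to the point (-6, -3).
R = [[1, 0], [0, 1]]; R·(-6, -3) = (-6, -3)

Rotation matrix formula: R(θ) = [[cos θ, -sin θ], [sin θ, cos θ]]
For θ = 0°:
cos(0°) = 1
sin(0°) = 0
R = [[1, 0], [0, 1]]
Apply to (-6, -3): [1·-6 + (0)·-3, 0·-6 + 1·-3] = (-6, -3)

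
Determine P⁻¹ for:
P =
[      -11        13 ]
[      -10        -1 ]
det(P) = 141
P⁻¹ =
[   -1/141   -13/141 ]
[   10/141   -11/141 ]

For a 2×2 matrix P = [[a, b], [c, d]] with det(P) ≠ 0, P⁻¹ = (1/det(P)) * [[d, -b], [-c, a]].
det(P) = (-11)*(-1) - (13)*(-10) = 11 + 130 = 141.
P⁻¹ = (1/141) * [[-1, -13], [10, -11]].
Dividing each entry by 141 and reducing:
P⁻¹ =
[   -1/141   -13/141 ]
[   10/141   -11/141 ]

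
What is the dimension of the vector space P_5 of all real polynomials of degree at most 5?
Dimension = 6

A polynomial of degree at most 5 can be written as a₀ + a₁x + a₂x² + … + a_5x^5, with 6 free coefficients a₀, …, a_5.
The set {1, x, x², …, x^5} is a basis: it spans P_5 (every such polynomial is a linear combination of these) and is linearly independent (a polynomial is zero iff all its coefficients are zero).
Therefore dim(P_5) = 5 + 1 = 6.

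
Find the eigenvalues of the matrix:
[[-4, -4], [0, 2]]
λ = -4 and λ = 2

Characteristic equation: det(A - λI) = 0
λ² - (trace)λ + (det) = 0
λ² - (-2)λ + (-8) = 0
λ² + 2λ - 8 = 0
Solving: λ = -4, 2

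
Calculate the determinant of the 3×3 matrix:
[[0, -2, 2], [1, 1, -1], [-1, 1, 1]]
4

Expansion along first row:
det = 0·det([[1,-1],[1,1]]) - -2·det([[1,-1],[-1,1]]) + 2·det([[1,1],[-1,1]])
    = 0·(1·1 - -1·1) - -2·(1·1 - -1·-1) + 2·(1·1 - 1·-1)
    = 0·2 - -2·0 + 2·2
    = 0 + 0 + 4 = 4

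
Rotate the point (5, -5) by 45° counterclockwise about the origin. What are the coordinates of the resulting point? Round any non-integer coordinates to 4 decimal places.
(7.0711, 0.0000)

Rotation matrix R(θ) = [[cos θ, -sin θ], [sin θ, cos θ]]; for θ = 45°:
R = [[√2/2, -√2/2], [√2/2, √2/2]]
Result: R × [5, -5]ᵀ = [√2/2·5 + (-√2/2)·-5, √2/2·5 + (√2/2)·-5]ᵀ = (7.0711, 0.0000)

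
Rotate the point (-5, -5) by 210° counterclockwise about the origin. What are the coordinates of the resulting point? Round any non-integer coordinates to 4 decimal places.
(1.8301, 6.8301)

Rotation matrix R(θ) = [[cos θ, -sin θ], [sin θ, cos θ]]; for θ = 210°:
R = [[-√3/2, 1/2], [-1/2, -√3/2]]
Result: R × [-5, -5]ᵀ = [-√3/2·-5 + (1/2)·-5, -1/2·-5 + (-√3/2)·-5]ᵀ = (1.8301, 6.8301)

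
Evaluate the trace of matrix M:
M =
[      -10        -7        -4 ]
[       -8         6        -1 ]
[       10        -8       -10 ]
tr(M) = -10 + 6 - 10 = -14

The trace of a square matrix is the sum of its diagonal entries.
Diagonal entries of M: M[0][0] = -10, M[1][1] = 6, M[2][2] = -10.
tr(M) = -10 + 6 - 10 = -14.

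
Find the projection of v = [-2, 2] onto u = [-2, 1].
[-12/5, 6/5]

The projection of v onto u is proj_u(v) = ((v·u) / (u·u)) · u.
v·u = (-2)*(-2) + (2)*(1) = 6.
u·u = (-2)*(-2) + (1)*(1) = 5.
coefficient = 6 / 5 = 6/5.
proj_u(v) = 6/5 · [-2, 1] = [-12/5, 6/5].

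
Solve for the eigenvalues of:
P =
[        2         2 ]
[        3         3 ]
λ = 0, 5

Solve det(P - λI) = 0. For a 2×2 matrix the characteristic equation is λ² - (trace)λ + det = 0.
trace(P) = a + d = 2 + 3 = 5.
det(P) = a*d - b*c = (2)*(3) - (2)*(3) = 6 - 6 = 0.
Characteristic equation: λ² - (5)λ + (0) = 0.
Discriminant = (5)² - 4*(0) = 25 - 0 = 25.
λ = (5 ± √25) / 2 = (5 ± 5) / 2 = 0, 5.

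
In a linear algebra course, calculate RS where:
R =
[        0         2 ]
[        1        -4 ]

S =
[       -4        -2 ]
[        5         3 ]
RS =
[       10         6 ]
[      -24       -14 ]

Matrix multiplication: (RS)[i][j] = sum over k of R[i][k] * S[k][j].
  (RS)[0][0] = (0)*(-4) + (2)*(5) = 10
  (RS)[0][1] = (0)*(-2) + (2)*(3) = 6
  (RS)[1][0] = (1)*(-4) + (-4)*(5) = -24
  (RS)[1][1] = (1)*(-2) + (-4)*(3) = -14
RS =
[       10         6 ]
[      -24       -14 ]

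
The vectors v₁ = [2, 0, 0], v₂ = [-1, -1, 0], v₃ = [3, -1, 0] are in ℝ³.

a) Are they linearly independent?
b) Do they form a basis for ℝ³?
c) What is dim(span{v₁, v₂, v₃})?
Not independent, not a basis, dim(span) = 2

Check whether v₃ can be written as a linear combination of v₁ and v₂.
v₃ = (2)·v₁ + (1)·v₂ = [3, -1, 0], so the three vectors are linearly dependent.
Thus they do not form a basis for ℝ³, and dim(span{v₁, v₂, v₃}) = 2 (spanned by v₁ and v₂).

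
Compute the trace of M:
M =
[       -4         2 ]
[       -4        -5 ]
tr(M) = -4 - 5 = -9

The trace of a square matrix is the sum of its diagonal entries.
Diagonal entries of M: M[0][0] = -4, M[1][1] = -5.
tr(M) = -4 - 5 = -9.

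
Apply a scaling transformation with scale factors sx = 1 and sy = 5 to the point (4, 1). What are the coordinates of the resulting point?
(4, 5)

Scaling matrix:
[[1, 0], [0, 5]]
Result: (4 × 1, 1 × 5) = (4, 5)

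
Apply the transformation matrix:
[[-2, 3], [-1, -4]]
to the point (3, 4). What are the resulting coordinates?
(6, -19)

Matrix multiplication:
[[-2, 3], [-1, -4]] × [3, 4]ᵀ
= [-2×3 + 3×4, -1×3 + -4×4]ᵀ
= [6.0000, -19.0000]ᵀ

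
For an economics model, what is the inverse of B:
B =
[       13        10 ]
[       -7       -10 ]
det(B) = -60
B⁻¹ =
[      1/6       1/6 ]
[    -7/60    -13/60 ]

For a 2×2 matrix B = [[a, b], [c, d]] with det(B) ≠ 0, B⁻¹ = (1/det(B)) * [[d, -b], [-c, a]].
det(B) = (13)*(-10) - (10)*(-7) = -130 + 70 = -60.
B⁻¹ = (1/-60) * [[-10, -10], [7, 13]].
Dividing each entry by -60 and reducing:
B⁻¹ =
[      1/6       1/6 ]
[    -7/60    -13/60 ]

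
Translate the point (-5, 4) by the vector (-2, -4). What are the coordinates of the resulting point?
(-7, 0)

Translation by (-2, -4):
x' = -5 + -2 = -7
y' = 4 + -4 = 0
Homogeneous matrix: [[1, 0, -2], [0, 1, -4], [0, 0, 1]]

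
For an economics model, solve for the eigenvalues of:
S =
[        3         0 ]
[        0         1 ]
λ = 1, 3

Solve det(S - λI) = 0. For a 2×2 matrix the characteristic equation is λ² - (trace)λ + det = 0.
trace(S) = a + d = 3 + 1 = 4.
det(S) = a*d - b*c = (3)*(1) - (0)*(0) = 3 - 0 = 3.
Characteristic equation: λ² - (4)λ + (3) = 0.
Discriminant = (4)² - 4*(3) = 16 - 12 = 4.
λ = (4 ± √4) / 2 = (4 ± 2) / 2 = 1, 3.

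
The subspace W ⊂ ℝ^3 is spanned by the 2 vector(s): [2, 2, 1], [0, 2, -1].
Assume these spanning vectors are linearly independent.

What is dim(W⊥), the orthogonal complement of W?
dim(W⊥) = 1

For any subspace W of ℝ^n, dim(W) + dim(W⊥) = n (the whole-space dimension).
Here the given 2 vectors are linearly independent, so dim(W) = 2.
Thus dim(W⊥) = n - dim(W) = 3 - 2 = 1.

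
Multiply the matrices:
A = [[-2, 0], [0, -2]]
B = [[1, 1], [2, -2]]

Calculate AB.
[[-2, -2], [-4, 4]]

Each entry (i,j) of AB = sum over k of A[i][k]*B[k][j].
(AB)[0][0] = (-2)*(1) + (0)*(2) = -2
(AB)[0][1] = (-2)*(1) + (0)*(-2) = -2
(AB)[1][0] = (0)*(1) + (-2)*(2) = -4
(AB)[1][1] = (0)*(1) + (-2)*(-2) = 4
AB = [[-2, -2], [-4, 4]]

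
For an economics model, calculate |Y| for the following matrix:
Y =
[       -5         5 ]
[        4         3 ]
det(Y) = -35

For a 2×2 matrix [[a, b], [c, d]], det = a*d - b*c.
det(Y) = (-5)*(3) - (5)*(4) = -15 - 20 = -35.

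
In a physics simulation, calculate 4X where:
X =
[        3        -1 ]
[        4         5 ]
4X =
[       12        -4 ]
[       16        20 ]

Scalar multiplication is elementwise: (4X)[i][j] = 4 * X[i][j].
  (4X)[0][0] = 4 * (3) = 12
  (4X)[0][1] = 4 * (-1) = -4
  (4X)[1][0] = 4 * (4) = 16
  (4X)[1][1] = 4 * (5) = 20
4X =
[       12        -4 ]
[       16        20 ]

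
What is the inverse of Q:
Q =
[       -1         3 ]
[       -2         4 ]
det(Q) = 2
Q⁻¹ =
[        2      -3/2 ]
[        1      -1/2 ]

For a 2×2 matrix Q = [[a, b], [c, d]] with det(Q) ≠ 0, Q⁻¹ = (1/det(Q)) * [[d, -b], [-c, a]].
det(Q) = (-1)*(4) - (3)*(-2) = -4 + 6 = 2.
Q⁻¹ = (1/2) * [[4, -3], [2, -1]].
Dividing each entry by 2 and reducing:
Q⁻¹ =
[        2      -3/2 ]
[        1      -1/2 ]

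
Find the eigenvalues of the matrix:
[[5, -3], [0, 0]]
λ = 0 and λ = 5

Characteristic equation: det(A - λI) = 0
λ² - (trace)λ + (det) = 0
λ² - (5)λ + (0) = 0
λ² - 5λ + 0 = 0
Solving: λ = 0, 5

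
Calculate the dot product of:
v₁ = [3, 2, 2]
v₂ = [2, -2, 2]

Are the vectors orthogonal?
6, No

The dot product is the sum of products of corresponding components.
v₁·v₂ = (3)*(2) + (2)*(-2) + (2)*(2) = 6 - 4 + 4 = 6.
Two vectors are orthogonal iff their dot product is 0; here the dot product is 6, so the vectors are not orthogonal.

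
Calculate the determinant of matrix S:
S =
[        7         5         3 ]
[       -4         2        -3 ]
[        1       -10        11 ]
det(S) = 263

Expand along row 0 (cofactor expansion): det(S) = a*(e*i - f*h) - b*(d*i - f*g) + c*(d*h - e*g), where the 3×3 is [[a, b, c], [d, e, f], [g, h, i]].
Minor M_00 = (2)*(11) - (-3)*(-10) = 22 - 30 = -8.
Minor M_01 = (-4)*(11) - (-3)*(1) = -44 + 3 = -41.
Minor M_02 = (-4)*(-10) - (2)*(1) = 40 - 2 = 38.
det(S) = (7)*(-8) - (5)*(-41) + (3)*(38) = -56 + 205 + 114 = 263.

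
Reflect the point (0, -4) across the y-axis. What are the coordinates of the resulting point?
(0, -4)

Reflection across y-axis: (0, -4) → (0, -4)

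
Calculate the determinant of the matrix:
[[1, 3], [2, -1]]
-7

For a 2×2 matrix [[a, b], [c, d]], det = ad - bc
det = (1)(-1) - (3)(2) = -1 - 6 = -7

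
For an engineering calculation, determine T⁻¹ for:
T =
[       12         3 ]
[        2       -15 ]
det(T) = -186
T⁻¹ =
[     5/62      1/62 ]
[     1/93     -2/31 ]

For a 2×2 matrix T = [[a, b], [c, d]] with det(T) ≠ 0, T⁻¹ = (1/det(T)) * [[d, -b], [-c, a]].
det(T) = (12)*(-15) - (3)*(2) = -180 - 6 = -186.
T⁻¹ = (1/-186) * [[-15, -3], [-2, 12]].
Dividing each entry by -186 and reducing:
T⁻¹ =
[     5/62      1/62 ]
[     1/93     -2/31 ]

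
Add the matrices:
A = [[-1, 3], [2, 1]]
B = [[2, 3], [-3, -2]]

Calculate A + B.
[[1, 6], [-1, -1]]

Add corresponding elements:
(-1)+(2)=1
(3)+(3)=6
(2)+(-3)=-1
(1)+(-2)=-1
A + B = [[1, 6], [-1, -1]]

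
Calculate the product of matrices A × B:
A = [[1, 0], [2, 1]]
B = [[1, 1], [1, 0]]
[[1, 1], [3, 2]]

Matrix multiplication:
C[0][0] = 1×1 + 0×1 = 1
C[0][1] = 1×1 + 0×0 = 1
C[1][0] = 2×1 + 1×1 = 3
C[1][1] = 2×1 + 1×0 = 2
Result: [[1, 1], [3, 2]]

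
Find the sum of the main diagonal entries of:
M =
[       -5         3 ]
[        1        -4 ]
tr(M) = -5 - 4 = -9

The trace of a square matrix is the sum of its diagonal entries.
Diagonal entries of M: M[0][0] = -5, M[1][1] = -4.
tr(M) = -5 - 4 = -9.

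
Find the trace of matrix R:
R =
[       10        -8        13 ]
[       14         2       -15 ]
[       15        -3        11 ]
tr(R) = 10 + 2 + 11 = 23

The trace of a square matrix is the sum of its diagonal entries.
Diagonal entries of R: R[0][0] = 10, R[1][1] = 2, R[2][2] = 11.
tr(R) = 10 + 2 + 11 = 23.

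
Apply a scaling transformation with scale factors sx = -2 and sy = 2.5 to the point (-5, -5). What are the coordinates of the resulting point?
(10, -12.5)

Scaling matrix:
[[-2, 0], [0, 2.50]]
Result: (-5 × -2, -5 × 2.5) = (10, -12.5)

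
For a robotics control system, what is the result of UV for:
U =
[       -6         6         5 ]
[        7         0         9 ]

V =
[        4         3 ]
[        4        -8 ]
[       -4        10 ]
UV =
[      -20       -16 ]
[       -8       111 ]

Matrix multiplication: (UV)[i][j] = sum over k of U[i][k] * V[k][j].
  (UV)[0][0] = (-6)*(4) + (6)*(4) + (5)*(-4) = -20
  (UV)[0][1] = (-6)*(3) + (6)*(-8) + (5)*(10) = -16
  (UV)[1][0] = (7)*(4) + (0)*(4) + (9)*(-4) = -8
  (UV)[1][1] = (7)*(3) + (0)*(-8) + (9)*(10) = 111
UV =
[      -20       -16 ]
[       -8       111 ]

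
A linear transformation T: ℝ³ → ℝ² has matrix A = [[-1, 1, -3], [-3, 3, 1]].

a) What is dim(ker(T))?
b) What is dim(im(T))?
dim(ker) = 1, dim(im) = 2

The two rows are not scalar multiples of one another (no single k satisfies row 2 = k × row 1), so they are linearly independent.
Thus rank(A) = 2.
dim(im(T)) = rank(A) = 2.
By the rank-nullity theorem applied to T: ℝ³ → ℝ², rank(A) + nullity(A) = 3 (the domain dimension), so dim(ker(T)) = 3 - 2 = 1.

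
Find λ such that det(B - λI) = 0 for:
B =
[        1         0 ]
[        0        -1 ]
λ = -1, 1

Solve det(B - λI) = 0. For a 2×2 matrix the characteristic equation is λ² - (trace)λ + det = 0.
trace(B) = a + d = 1 - 1 = 0.
det(B) = a*d - b*c = (1)*(-1) - (0)*(0) = -1 - 0 = -1.
Characteristic equation: λ² - (0)λ + (-1) = 0.
Discriminant = (0)² - 4*(-1) = 0 + 4 = 4.
λ = (0 ± √4) / 2 = (0 ± 2) / 2 = -1, 1.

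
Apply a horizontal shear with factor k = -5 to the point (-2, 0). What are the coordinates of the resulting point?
(-2, 0)

Shear matrix for horizontal shear with factor k = -5:
[[1, -5], [0, 1]]
Result: (-2, 0) → (-2, 0)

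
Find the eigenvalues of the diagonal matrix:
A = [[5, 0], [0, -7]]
λ₁ = 5, λ₂ = -7

The characteristic polynomial of A is det(A - λI) = (5 - λ)(-7 - λ) = 0.
The roots are λ = 5 and λ = -7, so the eigenvalues are the diagonal entries.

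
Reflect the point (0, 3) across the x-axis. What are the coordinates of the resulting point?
(0, -3)

Reflection across x-axis: (0, 3) → (0, -3)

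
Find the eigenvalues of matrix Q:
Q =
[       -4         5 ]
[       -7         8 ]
λ = 1, 3

Solve det(Q - λI) = 0. For a 2×2 matrix the characteristic equation is λ² - (trace)λ + det = 0.
trace(Q) = a + d = -4 + 8 = 4.
det(Q) = a*d - b*c = (-4)*(8) - (5)*(-7) = -32 + 35 = 3.
Characteristic equation: λ² - (4)λ + (3) = 0.
Discriminant = (4)² - 4*(3) = 16 - 12 = 4.
λ = (4 ± √4) / 2 = (4 ± 2) / 2 = 1, 3.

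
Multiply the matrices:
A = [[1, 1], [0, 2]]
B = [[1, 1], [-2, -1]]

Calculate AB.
[[-1, 0], [-4, -2]]

Each entry (i,j) of AB = sum over k of A[i][k]*B[k][j].
(AB)[0][0] = (1)*(1) + (1)*(-2) = -1
(AB)[0][1] = (1)*(1) + (1)*(-1) = 0
(AB)[1][0] = (0)*(1) + (2)*(-2) = -4
(AB)[1][1] = (0)*(1) + (2)*(-1) = -2
AB = [[-1, 0], [-4, -2]]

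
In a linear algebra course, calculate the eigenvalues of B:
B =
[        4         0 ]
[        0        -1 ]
λ = -1, 4

Solve det(B - λI) = 0. For a 2×2 matrix the characteristic equation is λ² - (trace)λ + det = 0.
trace(B) = a + d = 4 - 1 = 3.
det(B) = a*d - b*c = (4)*(-1) - (0)*(0) = -4 - 0 = -4.
Characteristic equation: λ² - (3)λ + (-4) = 0.
Discriminant = (3)² - 4*(-4) = 9 + 16 = 25.
λ = (3 ± √25) / 2 = (3 ± 5) / 2 = -1, 4.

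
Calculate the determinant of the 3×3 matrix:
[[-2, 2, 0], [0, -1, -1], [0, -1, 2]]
6

Expansion along first row:
det = -2·det([[-1,-1],[-1,2]]) - 2·det([[0,-1],[0,2]]) + 0·det([[0,-1],[0,-1]])
    = -2·(-1·2 - -1·-1) - 2·(0·2 - -1·0) + 0·(0·-1 - -1·0)
    = -2·-3 - 2·0 + 0·0
    = 6 + 0 + 0 = 6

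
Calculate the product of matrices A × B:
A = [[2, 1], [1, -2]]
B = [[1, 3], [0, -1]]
[[2, 5], [1, 5]]

Matrix multiplication:
C[0][0] = 2×1 + 1×0 = 2
C[0][1] = 2×3 + 1×-1 = 5
C[1][0] = 1×1 + -2×0 = 1
C[1][1] = 1×3 + -2×-1 = 5
Result: [[2, 5], [1, 5]]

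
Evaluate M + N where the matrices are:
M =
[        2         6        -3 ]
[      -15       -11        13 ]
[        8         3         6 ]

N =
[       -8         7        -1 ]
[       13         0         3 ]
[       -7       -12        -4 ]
M + N =
[       -6        13        -4 ]
[       -2       -11        16 ]
[        1        -9         2 ]

Matrix addition is elementwise: (M+N)[i][j] = M[i][j] + N[i][j].
  (M+N)[0][0] = (2) + (-8) = -6
  (M+N)[0][1] = (6) + (7) = 13
  (M+N)[0][2] = (-3) + (-1) = -4
  (M+N)[1][0] = (-15) + (13) = -2
  (M+N)[1][1] = (-11) + (0) = -11
  (M+N)[1][2] = (13) + (3) = 16
  (M+N)[2][0] = (8) + (-7) = 1
  (M+N)[2][1] = (3) + (-12) = -9
  (M+N)[2][2] = (6) + (-4) = 2
M + N =
[       -6        13        -4 ]
[       -2       -11        16 ]
[        1        -9         2 ]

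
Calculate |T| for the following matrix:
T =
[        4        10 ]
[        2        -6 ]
det(T) = -44

For a 2×2 matrix [[a, b], [c, d]], det = a*d - b*c.
det(T) = (4)*(-6) - (10)*(2) = -24 - 20 = -44.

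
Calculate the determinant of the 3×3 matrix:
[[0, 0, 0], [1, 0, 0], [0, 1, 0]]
0

Expansion along first row:
det = 0·det([[0,0],[1,0]]) - 0·det([[1,0],[0,0]]) + 0·det([[1,0],[0,1]])
    = 0·(0·0 - 0·1) - 0·(1·0 - 0·0) + 0·(1·1 - 0·0)
    = 0·0 - 0·0 + 0·1
    = 0 + 0 + 0 = 0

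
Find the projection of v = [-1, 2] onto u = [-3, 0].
[-1, 0]

The projection of v onto u is proj_u(v) = ((v·u) / (u·u)) · u.
v·u = (-1)*(-3) + (2)*(0) = 3.
u·u = (-3)*(-3) + (0)*(0) = 9.
coefficient = 3 / 9 = 1/3.
proj_u(v) = 1/3 · [-3, 0] = [-1, 0].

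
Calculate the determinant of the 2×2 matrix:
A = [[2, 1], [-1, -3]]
-5

For A = [[a, b], [c, d]], det(A) = a*d - b*c.
det(A) = (2)*(-3) - (1)*(-1) = -6 - -1 = -5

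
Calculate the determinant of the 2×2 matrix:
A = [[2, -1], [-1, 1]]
1

For A = [[a, b], [c, d]], det(A) = a*d - b*c.
det(A) = (2)*(1) - (-1)*(-1) = 2 - 1 = 1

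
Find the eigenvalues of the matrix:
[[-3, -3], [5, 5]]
λ = 0 and λ = 2

Characteristic equation: det(A - λI) = 0
λ² - (trace)λ + (det) = 0
λ² - (2)λ + (0) = 0
λ² - 2λ + 0 = 0
Solving: λ = 0, 2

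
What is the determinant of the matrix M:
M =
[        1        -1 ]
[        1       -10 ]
det(M) = -9

For a 2×2 matrix [[a, b], [c, d]], det = a*d - b*c.
det(M) = (1)*(-10) - (-1)*(1) = -10 + 1 = -9.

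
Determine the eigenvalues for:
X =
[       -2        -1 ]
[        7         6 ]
λ = -1, 5

Solve det(X - λI) = 0. For a 2×2 matrix the characteristic equation is λ² - (trace)λ + det = 0.
trace(X) = a + d = -2 + 6 = 4.
det(X) = a*d - b*c = (-2)*(6) - (-1)*(7) = -12 + 7 = -5.
Characteristic equation: λ² - (4)λ + (-5) = 0.
Discriminant = (4)² - 4*(-5) = 16 + 20 = 36.
λ = (4 ± √36) / 2 = (4 ± 6) / 2 = -1, 5.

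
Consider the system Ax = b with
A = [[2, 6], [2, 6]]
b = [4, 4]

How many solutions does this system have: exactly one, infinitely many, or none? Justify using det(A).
Infinitely many solutions

det(A) = (2)*(6) - (6)*(2) = 0, so A is singular (column 2 is 3 times column 1).
b = [4, 4] = 2 * column 1 of A, so b lies in the column space of A.
A singular matrix whose right-hand side is in its column space gives a 1-parameter family of solutions — infinitely many.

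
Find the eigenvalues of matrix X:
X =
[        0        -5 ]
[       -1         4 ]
λ = -1, 5

Solve det(X - λI) = 0. For a 2×2 matrix the characteristic equation is λ² - (trace)λ + det = 0.
trace(X) = a + d = 0 + 4 = 4.
det(X) = a*d - b*c = (0)*(4) - (-5)*(-1) = 0 - 5 = -5.
Characteristic equation: λ² - (4)λ + (-5) = 0.
Discriminant = (4)² - 4*(-5) = 16 + 20 = 36.
λ = (4 ± √36) / 2 = (4 ± 6) / 2 = -1, 5.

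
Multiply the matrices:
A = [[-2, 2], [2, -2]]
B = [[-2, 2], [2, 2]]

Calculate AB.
[[8, 0], [-8, 0]]

Each entry (i,j) of AB = sum over k of A[i][k]*B[k][j].
(AB)[0][0] = (-2)*(-2) + (2)*(2) = 8
(AB)[0][1] = (-2)*(2) + (2)*(2) = 0
(AB)[1][0] = (2)*(-2) + (-2)*(2) = -8
(AB)[1][1] = (2)*(2) + (-2)*(2) = 0
AB = [[8, 0], [-8, 0]]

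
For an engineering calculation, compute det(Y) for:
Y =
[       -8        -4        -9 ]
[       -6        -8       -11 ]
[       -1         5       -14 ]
det(Y) = -702

Expand along row 0 (cofactor expansion): det(Y) = a*(e*i - f*h) - b*(d*i - f*g) + c*(d*h - e*g), where the 3×3 is [[a, b, c], [d, e, f], [g, h, i]].
Minor M_00 = (-8)*(-14) - (-11)*(5) = 112 + 55 = 167.
Minor M_01 = (-6)*(-14) - (-11)*(-1) = 84 - 11 = 73.
Minor M_02 = (-6)*(5) - (-8)*(-1) = -30 - 8 = -38.
det(Y) = (-8)*(167) - (-4)*(73) + (-9)*(-38) = -1336 + 292 + 342 = -702.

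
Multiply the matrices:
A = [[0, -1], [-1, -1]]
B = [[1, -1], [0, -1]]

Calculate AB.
[[0, 1], [-1, 2]]

Each entry (i,j) of AB = sum over k of A[i][k]*B[k][j].
(AB)[0][0] = (0)*(1) + (-1)*(0) = 0
(AB)[0][1] = (0)*(-1) + (-1)*(-1) = 1
(AB)[1][0] = (-1)*(1) + (-1)*(0) = -1
(AB)[1][1] = (-1)*(-1) + (-1)*(-1) = 2
AB = [[0, 1], [-1, 2]]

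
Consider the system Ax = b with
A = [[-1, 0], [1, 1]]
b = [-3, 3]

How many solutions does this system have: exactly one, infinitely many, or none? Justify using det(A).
Exactly one solution

Compute det(A) = (-1)*(1) - (0)*(1) = -1.
Because det(A) ≠ 0, A is invertible and Ax = b has a unique solution for every b (here x = A⁻¹ b).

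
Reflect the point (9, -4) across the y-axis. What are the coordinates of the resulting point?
(-9, -4)

Reflection across y-axis: (9, -4) → (-9, -4)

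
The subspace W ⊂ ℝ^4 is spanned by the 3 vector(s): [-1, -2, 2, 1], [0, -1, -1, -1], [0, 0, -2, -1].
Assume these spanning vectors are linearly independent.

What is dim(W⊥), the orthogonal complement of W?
dim(W⊥) = 1

For any subspace W of ℝ^n, dim(W) + dim(W⊥) = n (the whole-space dimension).
Here the given 3 vectors are linearly independent, so dim(W) = 3.
Thus dim(W⊥) = n - dim(W) = 4 - 3 = 1.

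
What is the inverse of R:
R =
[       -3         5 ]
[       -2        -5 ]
det(R) = 25
R⁻¹ =
[     -1/5      -1/5 ]
[     2/25     -3/25 ]

For a 2×2 matrix R = [[a, b], [c, d]] with det(R) ≠ 0, R⁻¹ = (1/det(R)) * [[d, -b], [-c, a]].
det(R) = (-3)*(-5) - (5)*(-2) = 15 + 10 = 25.
R⁻¹ = (1/25) * [[-5, -5], [2, -3]].
Dividing each entry by 25 and reducing:
R⁻¹ =
[     -1/5      -1/5 ]
[     2/25     -3/25 ]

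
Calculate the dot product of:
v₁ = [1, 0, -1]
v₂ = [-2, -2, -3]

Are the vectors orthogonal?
1, No

The dot product is the sum of products of corresponding components.
v₁·v₂ = (1)*(-2) + (0)*(-2) + (-1)*(-3) = -2 + 0 + 3 = 1.
Two vectors are orthogonal iff their dot product is 0; here the dot product is 1, so the vectors are not orthogonal.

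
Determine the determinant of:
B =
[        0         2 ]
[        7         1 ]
det(B) = -14

For a 2×2 matrix [[a, b], [c, d]], det = a*d - b*c.
det(B) = (0)*(1) - (2)*(7) = 0 - 14 = -14.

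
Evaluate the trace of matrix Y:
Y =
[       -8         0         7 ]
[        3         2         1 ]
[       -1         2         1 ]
tr(Y) = -8 + 2 + 1 = -5

The trace of a square matrix is the sum of its diagonal entries.
Diagonal entries of Y: Y[0][0] = -8, Y[1][1] = 2, Y[2][2] = 1.
tr(Y) = -8 + 2 + 1 = -5.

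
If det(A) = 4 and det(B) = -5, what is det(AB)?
-20

Use the multiplicative property of determinants: det(AB) = det(A)*det(B).
det(AB) = (4)*(-5) = -20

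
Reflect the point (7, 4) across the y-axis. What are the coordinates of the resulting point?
(-7, 4)

Reflection across y-axis: (7, 4) → (-7, 4)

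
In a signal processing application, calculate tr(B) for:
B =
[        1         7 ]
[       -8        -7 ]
tr(B) = 1 - 7 = -6

The trace of a square matrix is the sum of its diagonal entries.
Diagonal entries of B: B[0][0] = 1, B[1][1] = -7.
tr(B) = 1 - 7 = -6.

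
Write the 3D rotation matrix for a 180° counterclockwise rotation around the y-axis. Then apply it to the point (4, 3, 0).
R = [[-1, 0, 0], [0, 1, 0], [0, 0, -1]]; R·(4, 3, 0) = (-4, 3, 0)

Rotation matrix for 180° around y-axis:
cos(180°) = -1, sin(180°) = 0
R = [[-1, 0, 0], [0, 1, 0], [0, 0, -1]]
Apply to (4, 3, 0): R·[4, 3, 0]ᵀ = (-4, 3, 0)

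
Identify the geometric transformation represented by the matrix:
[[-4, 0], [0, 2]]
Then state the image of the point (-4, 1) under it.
non-uniform scaling by (-4, 2); image of (-4, 1) is (16, 2)

This is diagonal with distinct entries, so it scales the x-axis by -4 and the y-axis by 2.
The matrix [[-4, 0], [0, 2]] represents: non-uniform scaling by (-4, 2).
Applying it to (-4, 1): [-4·-4 + 0·1, 0·-4 + 2·1] = (16, 2).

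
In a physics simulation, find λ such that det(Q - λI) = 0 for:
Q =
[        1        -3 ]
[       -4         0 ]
λ = -3, 4

Solve det(Q - λI) = 0. For a 2×2 matrix the characteristic equation is λ² - (trace)λ + det = 0.
trace(Q) = a + d = 1 + 0 = 1.
det(Q) = a*d - b*c = (1)*(0) - (-3)*(-4) = 0 - 12 = -12.
Characteristic equation: λ² - (1)λ + (-12) = 0.
Discriminant = (1)² - 4*(-12) = 1 + 48 = 49.
λ = (1 ± √49) / 2 = (1 ± 7) / 2 = -3, 4.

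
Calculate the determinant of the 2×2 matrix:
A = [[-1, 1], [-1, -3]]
4

For A = [[a, b], [c, d]], det(A) = a*d - b*c.
det(A) = (-1)*(-3) - (1)*(-1) = 3 - -1 = 4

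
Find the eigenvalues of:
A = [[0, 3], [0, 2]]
λ = 0, 2

Solve det(A - λI) = 0. For a 2×2 matrix this is λ² - (trace)λ + det = 0.
trace(A) = 0 + 2 = 2.
det(A) = (0)*(2) - (3)*(0) = 0 - 0 = 0.
Characteristic equation: λ² - (2)λ + (0) = 0.
Discriminant: (2)² - 4*(0) = 4 - 0 = 4.
Roots: λ = (2 ± √4) / 2 = 0, 2.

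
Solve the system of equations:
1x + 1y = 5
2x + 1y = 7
x = 2, y = 3

Use elimination (row reduction):
Equation 1: 1x + 1y = 5.
Equation 2: 2x + 1y = 7.
Multiply Eq1 by 2 and Eq2 by 1: 2x + 2y = 10;  2x + 1y = 7.
Subtract: (-1)y = -3, so y = 3.
Back-substitute into Eq1: 1x + 1*(3) = 5, so x = 2.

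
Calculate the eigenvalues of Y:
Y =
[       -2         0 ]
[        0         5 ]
λ = -2, 5

Solve det(Y - λI) = 0. For a 2×2 matrix the characteristic equation is λ² - (trace)λ + det = 0.
trace(Y) = a + d = -2 + 5 = 3.
det(Y) = a*d - b*c = (-2)*(5) - (0)*(0) = -10 - 0 = -10.
Characteristic equation: λ² - (3)λ + (-10) = 0.
Discriminant = (3)² - 4*(-10) = 9 + 40 = 49.
λ = (3 ± √49) / 2 = (3 ± 7) / 2 = -2, 5.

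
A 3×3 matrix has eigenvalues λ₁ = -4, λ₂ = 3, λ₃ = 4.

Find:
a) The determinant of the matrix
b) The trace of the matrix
det = -48, trace = 3

Two standard eigenvalue identities:
- det(A) equals the product of the eigenvalues (counted with multiplicity).
- trace(A) equals the sum of the eigenvalues.
det(A) = (-4)*(3)*(4) = -48.
trace(A) = -4 + 3 + 4 = 3.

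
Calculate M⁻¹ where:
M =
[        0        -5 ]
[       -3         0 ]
det(M) = -15
M⁻¹ =
[        0      -1/3 ]
[     -1/5         0 ]

For a 2×2 matrix M = [[a, b], [c, d]] with det(M) ≠ 0, M⁻¹ = (1/det(M)) * [[d, -b], [-c, a]].
det(M) = (0)*(0) - (-5)*(-3) = 0 - 15 = -15.
M⁻¹ = (1/-15) * [[0, 5], [3, 0]].
Dividing each entry by -15 and reducing:
M⁻¹ =
[        0      -1/3 ]
[     -1/5         0 ]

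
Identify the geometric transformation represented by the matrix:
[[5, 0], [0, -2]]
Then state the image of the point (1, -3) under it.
non-uniform scaling by (5, -2); image of (1, -3) is (5, 6)

This is diagonal with distinct entries, so it scales the x-axis by 5 and the y-axis by -2.
The matrix [[5, 0], [0, -2]] represents: non-uniform scaling by (5, -2).
Applying it to (1, -3): [5·1 + 0·-3, 0·1 + -2·-3] = (5, 6).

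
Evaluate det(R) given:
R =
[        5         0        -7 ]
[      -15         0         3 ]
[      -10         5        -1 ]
det(R) = 450

Expand along row 0 (cofactor expansion): det(R) = a*(e*i - f*h) - b*(d*i - f*g) + c*(d*h - e*g), where the 3×3 is [[a, b, c], [d, e, f], [g, h, i]].
Minor M_00 = (0)*(-1) - (3)*(5) = 0 - 15 = -15.
Minor M_01 = (-15)*(-1) - (3)*(-10) = 15 + 30 = 45.
Minor M_02 = (-15)*(5) - (0)*(-10) = -75 - 0 = -75.
det(R) = (5)*(-15) - (0)*(45) + (-7)*(-75) = -75 + 0 + 525 = 450.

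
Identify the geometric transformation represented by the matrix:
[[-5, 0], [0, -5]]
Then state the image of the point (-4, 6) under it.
uniform scaling by factor -5; image of (-4, 6) is (20, -30)

This is a diagonal matrix with equal entries -5, so it scales both axes by the same factor -5.
The matrix [[-5, 0], [0, -5]] represents: uniform scaling by factor -5.
Applying it to (-4, 6): [-5·-4 + 0·6, 0·-4 + -5·6] = (20, -30).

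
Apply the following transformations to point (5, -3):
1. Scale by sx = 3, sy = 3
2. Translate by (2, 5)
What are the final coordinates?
(17, -4)

Step 1: Scale (5, -3) by (sx, sy) = (3, 3) → (15, -9)
Step 2: Translate by (2, 5) → (17, -4)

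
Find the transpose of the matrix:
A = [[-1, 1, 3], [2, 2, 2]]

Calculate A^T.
[[-1, 2], [1, 2], [3, 2]]

The transpose sends entry (i,j) to (j,i); rows become columns.
Row 0 of A: [-1, 1, 3] -> column 0 of A^T.
Row 1 of A: [2, 2, 2] -> column 1 of A^T.
A^T = [[-1, 2], [1, 2], [3, 2]]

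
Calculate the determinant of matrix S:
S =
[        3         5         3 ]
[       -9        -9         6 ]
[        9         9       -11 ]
det(S) = -90

Expand along row 0 (cofactor expansion): det(S) = a*(e*i - f*h) - b*(d*i - f*g) + c*(d*h - e*g), where the 3×3 is [[a, b, c], [d, e, f], [g, h, i]].
Minor M_00 = (-9)*(-11) - (6)*(9) = 99 - 54 = 45.
Minor M_01 = (-9)*(-11) - (6)*(9) = 99 - 54 = 45.
Minor M_02 = (-9)*(9) - (-9)*(9) = -81 + 81 = 0.
det(S) = (3)*(45) - (5)*(45) + (3)*(0) = 135 - 225 + 0 = -90.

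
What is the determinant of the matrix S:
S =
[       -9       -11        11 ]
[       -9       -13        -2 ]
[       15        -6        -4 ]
det(S) = 3105

Expand along row 0 (cofactor expansion): det(S) = a*(e*i - f*h) - b*(d*i - f*g) + c*(d*h - e*g), where the 3×3 is [[a, b, c], [d, e, f], [g, h, i]].
Minor M_00 = (-13)*(-4) - (-2)*(-6) = 52 - 12 = 40.
Minor M_01 = (-9)*(-4) - (-2)*(15) = 36 + 30 = 66.
Minor M_02 = (-9)*(-6) - (-13)*(15) = 54 + 195 = 249.
det(S) = (-9)*(40) - (-11)*(66) + (11)*(249) = -360 + 726 + 2739 = 3105.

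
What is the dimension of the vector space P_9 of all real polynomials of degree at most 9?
Dimension = 10

A polynomial of degree at most 9 can be written as a₀ + a₁x + a₂x² + … + a_9x^9, with 10 free coefficients a₀, …, a_9.
The set {1, x, x², …, x^9} is a basis: it spans P_9 (every such polynomial is a linear combination of these) and is linearly independent (a polynomial is zero iff all its coefficients are zero).
Therefore dim(P_9) = 9 + 1 = 10.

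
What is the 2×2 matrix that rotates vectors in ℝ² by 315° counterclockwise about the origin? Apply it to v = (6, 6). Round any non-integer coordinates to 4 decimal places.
R = [[√2/2, √2/2], [-√2/2, √2/2]]; R·v = (8.4853, 0.0000)

A counterclockwise rotation by angle θ in ℝ² has matrix R(θ) = [[cos θ, -sin θ], [sin θ, cos θ]].
For θ = 315°: cos θ = √2/2, sin θ = -√2/2.
R(315°) = [[√2/2, √2/2], [-√2/2, √2/2]].
R·v = [√2/2·6 + (√2/2)·6, -√2/2·6 + √2/2·6] = (8.4853, 0.0000).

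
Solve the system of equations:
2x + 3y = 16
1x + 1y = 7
x = 5, y = 2

Use elimination (row reduction):
Equation 1: 2x + 3y = 16.
Equation 2: 1x + 1y = 7.
Multiply Eq1 by 1 and Eq2 by 2: 2x + 3y = 16;  2x + 2y = 14.
Subtract: (-1)y = -2, so y = 2.
Back-substitute into Eq1: 2x + 3*(2) = 16, so x = 5.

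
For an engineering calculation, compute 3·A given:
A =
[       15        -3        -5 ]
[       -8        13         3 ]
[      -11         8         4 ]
3A =
[       45        -9       -15 ]
[      -24        39         9 ]
[      -33        24        12 ]

Scalar multiplication is elementwise: (3A)[i][j] = 3 * A[i][j].
  (3A)[0][0] = 3 * (15) = 45
  (3A)[0][1] = 3 * (-3) = -9
  (3A)[0][2] = 3 * (-5) = -15
  (3A)[1][0] = 3 * (-8) = -24
  (3A)[1][1] = 3 * (13) = 39
  (3A)[1][2] = 3 * (3) = 9
  (3A)[2][0] = 3 * (-11) = -33
  (3A)[2][1] = 3 * (8) = 24
  (3A)[2][2] = 3 * (4) = 12
3A =
[       45        -9       -15 ]
[      -24        39         9 ]
[      -33        24        12 ]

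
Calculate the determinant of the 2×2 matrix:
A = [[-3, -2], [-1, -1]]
1

For A = [[a, b], [c, d]], det(A) = a*d - b*c.
det(A) = (-3)*(-1) - (-2)*(-1) = 3 - 2 = 1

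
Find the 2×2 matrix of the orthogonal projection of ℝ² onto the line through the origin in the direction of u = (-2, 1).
[[4/5, -2/5], [-2/5, 1/5]]

The orthogonal projection onto the line spanned by a nonzero vector u = (a, b) has matrix P = (u uᵀ) / (uᵀ u) = (1/(a² + b²)) · [[a², ab], [ab, b²]].
Here u = (-2, 1), so a² + b² = 4 + 1 = 5.
P = (1/5) · [[4, -2], [-2, 1]] = [[4/5, -2/5], [-2/5, 1/5]].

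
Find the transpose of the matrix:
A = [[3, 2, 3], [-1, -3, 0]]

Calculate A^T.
[[3, -1], [2, -3], [3, 0]]

The transpose sends entry (i,j) to (j,i); rows become columns.
Row 0 of A: [3, 2, 3] -> column 0 of A^T.
Row 1 of A: [-1, -3, 0] -> column 1 of A^T.
A^T = [[3, -1], [2, -3], [3, 0]]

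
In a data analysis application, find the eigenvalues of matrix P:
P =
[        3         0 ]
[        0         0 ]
λ = 0, 3

Solve det(P - λI) = 0. For a 2×2 matrix the characteristic equation is λ² - (trace)λ + det = 0.
trace(P) = a + d = 3 + 0 = 3.
det(P) = a*d - b*c = (3)*(0) - (0)*(0) = 0 - 0 = 0.
Characteristic equation: λ² - (3)λ + (0) = 0.
Discriminant = (3)² - 4*(0) = 9 - 0 = 9.
λ = (3 ± √9) / 2 = (3 ± 3) / 2 = 0, 3.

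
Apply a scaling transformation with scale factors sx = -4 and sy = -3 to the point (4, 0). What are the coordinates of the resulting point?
(-16, 0)

Scaling matrix:
[[-4, 0], [0, -3]]
Result: (4 × -4, 0 × -3) = (-16, 0)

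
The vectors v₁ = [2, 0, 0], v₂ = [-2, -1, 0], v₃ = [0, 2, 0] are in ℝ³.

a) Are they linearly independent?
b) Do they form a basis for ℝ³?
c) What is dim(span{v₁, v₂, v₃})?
Not independent, not a basis, dim(span) = 2

Check whether v₃ can be written as a linear combination of v₁ and v₂.
v₃ = (-2)·v₁ + (-2)·v₂ = [0, 2, 0], so the three vectors are linearly dependent.
Thus they do not form a basis for ℝ³, and dim(span{v₁, v₂, v₃}) = 2 (spanned by v₁ and v₂).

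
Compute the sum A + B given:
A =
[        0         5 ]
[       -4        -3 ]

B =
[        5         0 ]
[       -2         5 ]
A + B =
[        5         5 ]
[       -6         2 ]

Matrix addition is elementwise: (A+B)[i][j] = A[i][j] + B[i][j].
  (A+B)[0][0] = (0) + (5) = 5
  (A+B)[0][1] = (5) + (0) = 5
  (A+B)[1][0] = (-4) + (-2) = -6
  (A+B)[1][1] = (-3) + (5) = 2
A + B =
[        5         5 ]
[       -6         2 ]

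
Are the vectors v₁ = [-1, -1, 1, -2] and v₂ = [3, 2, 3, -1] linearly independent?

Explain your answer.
Yes, linearly independent

Two vectors are linearly dependent iff one is a scalar multiple of the other.
No single scalar k satisfies v₂ = k·v₁ (the ratios of corresponding entries disagree), so v₁ and v₂ are linearly independent.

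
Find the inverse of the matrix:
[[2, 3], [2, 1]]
[[-1/4, 3/4], [1/2, -1/2]]

For [[a,b],[c,d]], inverse = (1/det)·[[d,-b],[-c,a]]
det = 2·1 - 3·2 = -4
Inverse = (1/-4)·[[1, -3], [-2, 2]]
        = [[-1/4, 3/4], [1/2, -1/2]]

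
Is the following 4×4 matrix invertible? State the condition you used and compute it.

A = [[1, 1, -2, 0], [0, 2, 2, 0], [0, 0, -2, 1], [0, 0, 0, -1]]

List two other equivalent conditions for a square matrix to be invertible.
Yes, invertible; det(A) = 4 ≠ 0. Equivalent conditions: rank(A) = 4; Ax = 0 has only the trivial solution; 0 is not an eigenvalue; the columns of A are linearly independent.

To check invertibility, compute det(A).
The given matrix is triangular, so det(A) equals the product of its diagonal entries = 4 ≠ 0.
Since det(A) ≠ 0, A is invertible.
Equivalent conditions for a square matrix A to be invertible:
- rank(A) = 4 (full rank).
- The homogeneous system Ax = 0 has only the trivial solution x = 0.
- 0 is not an eigenvalue of A.
- The columns (equivalently rows) of A are linearly independent.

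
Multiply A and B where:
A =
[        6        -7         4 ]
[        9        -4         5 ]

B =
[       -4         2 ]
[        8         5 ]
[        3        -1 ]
AB =
[      -68       -27 ]
[      -53        -7 ]

Matrix multiplication: (AB)[i][j] = sum over k of A[i][k] * B[k][j].
  (AB)[0][0] = (6)*(-4) + (-7)*(8) + (4)*(3) = -68
  (AB)[0][1] = (6)*(2) + (-7)*(5) + (4)*(-1) = -27
  (AB)[1][0] = (9)*(-4) + (-4)*(8) + (5)*(3) = -53
  (AB)[1][1] = (9)*(2) + (-4)*(5) + (5)*(-1) = -7
AB =
[      -68       -27 ]
[      -53        -7 ]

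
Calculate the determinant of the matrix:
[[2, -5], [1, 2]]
9

For a 2×2 matrix [[a, b], [c, d]], det = ad - bc
det = (2)(2) - (-5)(1) = 4 - -5 = 9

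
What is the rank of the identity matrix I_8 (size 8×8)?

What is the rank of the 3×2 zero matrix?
rank(I_8) = 8, rank(0) = 0

The identity I_8 has 8 columns that are the standard basis vectors e_1, …, e_8. These are linearly independent, so all 8 columns are pivots and rank(I_8) = 8.
The 3×2 zero matrix has every entry zero, so every row is the zero row and there are no pivots; rank(0) = 0.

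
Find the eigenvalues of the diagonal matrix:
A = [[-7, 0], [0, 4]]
λ₁ = -7, λ₂ = 4

The characteristic polynomial of A is det(A - λI) = (-7 - λ)(4 - λ) = 0.
The roots are λ = -7 and λ = 4, so the eigenvalues are the diagonal entries.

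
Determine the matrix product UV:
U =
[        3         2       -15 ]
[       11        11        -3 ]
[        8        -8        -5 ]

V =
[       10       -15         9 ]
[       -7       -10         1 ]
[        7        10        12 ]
UV =
[      -89      -215      -151 ]
[       12      -305        74 ]
[      101       -90         4 ]

Matrix multiplication: (UV)[i][j] = sum over k of U[i][k] * V[k][j].
  (UV)[0][0] = (3)*(10) + (2)*(-7) + (-15)*(7) = -89
  (UV)[0][1] = (3)*(-15) + (2)*(-10) + (-15)*(10) = -215
  (UV)[0][2] = (3)*(9) + (2)*(1) + (-15)*(12) = -151
  (UV)[1][0] = (11)*(10) + (11)*(-7) + (-3)*(7) = 12
  (UV)[1][1] = (11)*(-15) + (11)*(-10) + (-3)*(10) = -305
  (UV)[1][2] = (11)*(9) + (11)*(1) + (-3)*(12) = 74
  (UV)[2][0] = (8)*(10) + (-8)*(-7) + (-5)*(7) = 101
  (UV)[2][1] = (8)*(-15) + (-8)*(-10) + (-5)*(10) = -90
  (UV)[2][2] = (8)*(9) + (-8)*(1) + (-5)*(12) = 4
UV =
[      -89      -215      -151 ]
[       12      -305        74 ]
[      101       -90         4 ]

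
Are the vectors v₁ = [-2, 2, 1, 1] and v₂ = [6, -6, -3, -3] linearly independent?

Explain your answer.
No, linearly dependent (v₂ = -3·v₁)

Check whether there is a scalar k with v₂ = k·v₁.
Comparing components, k = -3 satisfies -3·[-2, 2, 1, 1] = [6, -6, -3, -3].
Since v₂ is a scalar multiple of v₁, the two vectors are linearly dependent.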